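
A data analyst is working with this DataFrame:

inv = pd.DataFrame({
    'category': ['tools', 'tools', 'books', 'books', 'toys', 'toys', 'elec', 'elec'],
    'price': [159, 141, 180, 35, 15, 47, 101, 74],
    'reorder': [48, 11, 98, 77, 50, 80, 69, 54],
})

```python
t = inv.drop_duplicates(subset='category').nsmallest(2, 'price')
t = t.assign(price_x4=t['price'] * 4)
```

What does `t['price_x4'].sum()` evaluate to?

464

drop duplicate category (keep=first):
  category  price  reorder
0    tools    159       48
2    books    180       98
4     toys     15       50
6     elec    101       69
take 2 rows with smallest price:
  category  price  reorder
4     toys     15       50
6     elec    101       69
add column price_x4 = t['price'] * 4:
  category  price  reorder  price_x4
4     toys     15       50        60
6     elec    101       69       404
sum of column 'price_x4' → 464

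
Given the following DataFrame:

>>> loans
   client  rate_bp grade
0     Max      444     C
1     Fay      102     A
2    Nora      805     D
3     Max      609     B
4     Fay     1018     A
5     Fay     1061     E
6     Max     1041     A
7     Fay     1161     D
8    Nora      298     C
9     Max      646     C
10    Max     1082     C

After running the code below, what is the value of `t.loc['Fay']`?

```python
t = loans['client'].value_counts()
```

4

value_counts of client:
client
Max     5
Fay     4
Nora    2
Name: count, dtype: int64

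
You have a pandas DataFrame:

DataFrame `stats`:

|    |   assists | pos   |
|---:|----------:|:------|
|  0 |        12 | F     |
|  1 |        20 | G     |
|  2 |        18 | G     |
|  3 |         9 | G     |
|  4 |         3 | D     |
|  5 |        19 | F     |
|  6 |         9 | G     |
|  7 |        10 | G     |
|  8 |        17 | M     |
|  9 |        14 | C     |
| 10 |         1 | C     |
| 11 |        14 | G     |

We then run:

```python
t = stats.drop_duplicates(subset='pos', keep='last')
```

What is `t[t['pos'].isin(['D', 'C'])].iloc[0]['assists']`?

drop duplicate pos (keep=last):
    assists pos
4         3   D
5        19   F
8        17   M
10        1   C
11       14   G
filter rows where pos in ['D', 'C']:
    assists pos
4         3   D
10        1   C

3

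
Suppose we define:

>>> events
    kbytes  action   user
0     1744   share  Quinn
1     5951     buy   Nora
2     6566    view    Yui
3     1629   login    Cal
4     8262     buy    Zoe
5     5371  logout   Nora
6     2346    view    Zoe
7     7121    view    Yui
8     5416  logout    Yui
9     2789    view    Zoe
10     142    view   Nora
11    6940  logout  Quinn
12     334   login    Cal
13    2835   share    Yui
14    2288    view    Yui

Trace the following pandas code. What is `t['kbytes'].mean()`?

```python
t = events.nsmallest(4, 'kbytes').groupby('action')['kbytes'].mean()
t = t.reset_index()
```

955.833333333

take 4 rows with smallest kbytes:
    kbytes action   user
10     142   view   Nora
12     334  login    Cal
3     1629  login    Cal
0     1744  share  Quinn
group by action, mean of kbytes:
action
login     981.5
share    1744.0
view      142.0
Name: kbytes, dtype: float64
reset_index():
  action  kbytes
0  login   981.5
1  share  1744.0
2   view   142.0
Hence 955.833333333.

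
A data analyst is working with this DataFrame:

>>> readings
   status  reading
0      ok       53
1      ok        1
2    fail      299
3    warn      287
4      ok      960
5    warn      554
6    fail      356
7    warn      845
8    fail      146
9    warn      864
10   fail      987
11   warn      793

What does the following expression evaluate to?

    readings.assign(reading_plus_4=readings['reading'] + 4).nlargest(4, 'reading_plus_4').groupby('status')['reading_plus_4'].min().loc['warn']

add column reading_plus_4 = readings['reading'] + 4:
   status  reading  reading_plus_4
0      ok       53              57
1      ok        1               5
2    fail      299             303
3    warn      287             291
4      ok      960             964
5    warn      554             558
6    fail      356             360
7    warn      845             849
8    fail      146             150
9    warn      864             868
10   fail      987             991
11   warn      793             797
take 4 rows with largest reading_plus_4:
   status  reading  reading_plus_4
10   fail      987             991
4      ok      960             964
9    warn      864             868
7    warn      845             849
group by status, min of reading_plus_4:
status
fail    991
ok      964
warn    849
Name: reading_plus_4, dtype: int64
Taking the value at index 'warn' gives 849.

849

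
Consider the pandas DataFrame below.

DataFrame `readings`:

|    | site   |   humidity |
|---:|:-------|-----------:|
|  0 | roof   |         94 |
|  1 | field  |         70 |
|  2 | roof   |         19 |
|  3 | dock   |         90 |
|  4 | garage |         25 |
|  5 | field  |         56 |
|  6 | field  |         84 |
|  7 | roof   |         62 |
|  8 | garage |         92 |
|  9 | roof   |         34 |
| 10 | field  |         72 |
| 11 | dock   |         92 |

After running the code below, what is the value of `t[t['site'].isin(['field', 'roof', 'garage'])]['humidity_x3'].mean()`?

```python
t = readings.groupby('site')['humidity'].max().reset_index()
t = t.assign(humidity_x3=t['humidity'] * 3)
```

group by site, max of humidity:
site
dock      92
field     84
garage    92
roof      94
Name: humidity, dtype: int64
reset_index():
     site  humidity
0    dock        92
1   field        84
2  garage        92
3    roof        94
add column humidity_x3 = t['humidity'] * 3:
     site  humidity  humidity_x3
0    dock        92          276
1   field        84          252
2  garage        92          276
3    roof        94          282
filter rows where site in ['field', 'roof', 'garage']:
     site  humidity  humidity_x3
1   field        84          252
2  garage        92          276
3    roof        94          282
Reading off the mean of column 'humidity_x3', we get 270.0.

270.0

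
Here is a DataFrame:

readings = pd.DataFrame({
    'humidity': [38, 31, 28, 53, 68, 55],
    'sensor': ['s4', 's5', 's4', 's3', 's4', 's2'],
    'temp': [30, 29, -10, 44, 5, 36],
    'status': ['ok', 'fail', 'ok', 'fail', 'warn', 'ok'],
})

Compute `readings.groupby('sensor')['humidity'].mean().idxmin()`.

s5

group by sensor, mean of humidity:
sensor
s2    55.000000
s3    53.000000
s4    44.666667
s5    31.000000
Name: humidity, dtype: float64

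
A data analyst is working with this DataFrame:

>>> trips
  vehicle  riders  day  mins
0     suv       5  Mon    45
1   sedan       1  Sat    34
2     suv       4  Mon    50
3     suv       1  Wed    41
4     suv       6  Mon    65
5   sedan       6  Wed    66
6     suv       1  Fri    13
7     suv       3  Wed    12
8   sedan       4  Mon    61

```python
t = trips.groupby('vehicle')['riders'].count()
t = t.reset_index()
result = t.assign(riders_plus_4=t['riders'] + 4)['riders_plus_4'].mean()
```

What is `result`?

group by vehicle, count of riders:
vehicle
sedan    3
suv      6
Name: riders, dtype: int64
reset_index():
  vehicle  riders
0   sedan       3
1     suv       6
add column riders_plus_4 = t['riders'] + 4:
  vehicle  riders  riders_plus_4
0   sedan       3              7
1     suv       6             10

8.5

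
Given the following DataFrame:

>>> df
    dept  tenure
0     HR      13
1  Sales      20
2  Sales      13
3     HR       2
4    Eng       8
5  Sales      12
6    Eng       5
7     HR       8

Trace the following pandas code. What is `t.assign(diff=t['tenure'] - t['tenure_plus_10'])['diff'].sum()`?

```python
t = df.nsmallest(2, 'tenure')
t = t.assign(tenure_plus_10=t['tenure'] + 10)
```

take 2 rows with smallest tenure:
  dept  tenure
3   HR       2
6  Eng       5
add column tenure_plus_10 = t['tenure'] + 10:
  dept  tenure  tenure_plus_10
3   HR       2              12
6  Eng       5              15
add column diff = t['tenure'] - t['tenure_plus_10']:
  dept  tenure  tenure_plus_10  diff
3   HR       2              12   -10
6  Eng       5              15   -10
Then the sum of column 'diff': -20

-20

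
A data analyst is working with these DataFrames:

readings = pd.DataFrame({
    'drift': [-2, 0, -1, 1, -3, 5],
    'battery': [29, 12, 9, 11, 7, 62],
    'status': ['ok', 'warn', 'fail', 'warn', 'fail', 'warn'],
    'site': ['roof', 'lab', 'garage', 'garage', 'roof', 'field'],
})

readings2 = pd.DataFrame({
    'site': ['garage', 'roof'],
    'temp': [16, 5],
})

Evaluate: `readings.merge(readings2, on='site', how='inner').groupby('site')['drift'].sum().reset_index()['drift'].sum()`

-5

merge on 'site' (how='inner') → 4 rows:
   drift  battery status    site  temp
0     -2       29     ok    roof     5
1     -1        9   fail  garage    16
2      1       11   warn  garage    16
3     -3        7   fail    roof     5
group by site, sum of drift:
site
garage    0
roof     -5
Name: drift, dtype: int64
reset_index():
     site  drift
0  garage      0
1    roof     -5
Taking the sum of column 'drift' gives -5.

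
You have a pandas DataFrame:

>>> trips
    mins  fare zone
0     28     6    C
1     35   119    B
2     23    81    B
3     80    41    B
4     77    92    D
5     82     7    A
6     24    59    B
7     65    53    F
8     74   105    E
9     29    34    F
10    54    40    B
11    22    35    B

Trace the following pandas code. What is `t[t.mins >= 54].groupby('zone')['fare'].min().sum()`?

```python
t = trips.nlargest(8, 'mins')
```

297

take 8 rows with largest mins:
    mins  fare zone
5     82     7    A
3     80    41    B
4     77    92    D
8     74   105    E
7     65    53    F
10    54    40    B
1     35   119    B
9     29    34    F
filter rows where mins >= 54:
    mins  fare zone
5     82     7    A
3     80    41    B
4     77    92    D
8     74   105    E
7     65    53    F
10    54    40    B
group by zone, min of fare:
zone
A      7
B     40
D     92
E    105
F     53
Name: fare, dtype: int64
The sum of the resulting series is 297.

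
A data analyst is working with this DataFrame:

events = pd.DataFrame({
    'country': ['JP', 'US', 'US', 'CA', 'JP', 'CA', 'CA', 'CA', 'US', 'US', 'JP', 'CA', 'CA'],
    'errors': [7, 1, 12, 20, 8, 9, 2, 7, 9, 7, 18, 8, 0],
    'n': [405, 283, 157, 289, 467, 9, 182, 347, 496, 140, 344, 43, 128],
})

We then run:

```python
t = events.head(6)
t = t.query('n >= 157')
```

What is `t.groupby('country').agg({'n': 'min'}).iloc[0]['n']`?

take first 6 rows:
  country  errors    n
0      JP       7  405
1      US       1  283
2      US      12  157
3      CA      20  289
4      JP       8  467
5      CA       9    9
filter rows where n >= 157:
  country  errors    n
0      JP       7  405
1      US       1  283
2      US      12  157
3      CA      20  289
4      JP       8  467
group by country, min of n:
           n
country     
CA       289
JP       405
US       157
Then the value at position 0, column 'n': 289

289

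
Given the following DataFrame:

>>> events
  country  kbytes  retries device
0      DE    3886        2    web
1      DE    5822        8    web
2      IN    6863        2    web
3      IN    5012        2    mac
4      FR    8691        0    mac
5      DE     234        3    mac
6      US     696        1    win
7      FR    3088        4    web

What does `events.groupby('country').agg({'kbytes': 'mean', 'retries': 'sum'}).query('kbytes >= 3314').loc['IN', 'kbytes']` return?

5937.5

group by country: mean(kbytes), sum(retries):
         kbytes  retries
country                 
DE       3314.0       13
FR       5889.5        4
IN       5937.5        4
US        696.0        1
filter rows where kbytes >= 3314:
         kbytes  retries
country                 
DE       3314.0       13
FR       5889.5        4
IN       5937.5        4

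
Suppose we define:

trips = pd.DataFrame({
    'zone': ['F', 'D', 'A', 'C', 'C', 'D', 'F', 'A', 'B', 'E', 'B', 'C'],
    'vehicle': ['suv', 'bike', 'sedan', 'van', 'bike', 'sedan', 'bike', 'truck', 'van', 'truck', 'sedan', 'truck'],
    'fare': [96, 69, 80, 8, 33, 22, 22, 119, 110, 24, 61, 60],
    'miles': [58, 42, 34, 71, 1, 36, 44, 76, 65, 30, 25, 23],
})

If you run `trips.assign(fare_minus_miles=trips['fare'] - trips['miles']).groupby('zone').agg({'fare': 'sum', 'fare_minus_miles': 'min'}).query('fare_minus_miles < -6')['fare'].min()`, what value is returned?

91

add column fare_minus_miles = trips['fare'] - trips['miles']:
   zone vehicle  fare  miles  fare_minus_miles
0     F     suv    96     58                38
1     D    bike    69     42                27
2     A   sedan    80     34                46
3     C     van     8     71               -63
4     C    bike    33      1                32
5     D   sedan    22     36               -14
6     F    bike    22     44               -22
7     A   truck   119     76                43
8     B     van   110     65                45
9     E   truck    24     30                -6
10    B   sedan    61     25                36
11    C   truck    60     23                37
group by zone: sum(fare), min(fare_minus_miles):
      fare  fare_minus_miles
zone                        
A      199                43
B      171                36
C      101               -63
D       91               -14
E       24                -6
F      118               -22
filter rows where fare_minus_miles < -6:
      fare  fare_minus_miles
zone                        
C      101               -63
D       91               -14
F      118               -22
min of column 'fare' → 91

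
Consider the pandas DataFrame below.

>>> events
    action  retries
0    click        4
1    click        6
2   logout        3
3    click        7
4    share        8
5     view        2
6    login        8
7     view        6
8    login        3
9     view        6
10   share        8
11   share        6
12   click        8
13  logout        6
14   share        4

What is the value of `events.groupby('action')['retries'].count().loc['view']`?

3

group by action, count of retries:
action
click     4
login     2
logout    2
share     4
view      3
Name: retries, dtype: int64
Then the value at index 'view': 3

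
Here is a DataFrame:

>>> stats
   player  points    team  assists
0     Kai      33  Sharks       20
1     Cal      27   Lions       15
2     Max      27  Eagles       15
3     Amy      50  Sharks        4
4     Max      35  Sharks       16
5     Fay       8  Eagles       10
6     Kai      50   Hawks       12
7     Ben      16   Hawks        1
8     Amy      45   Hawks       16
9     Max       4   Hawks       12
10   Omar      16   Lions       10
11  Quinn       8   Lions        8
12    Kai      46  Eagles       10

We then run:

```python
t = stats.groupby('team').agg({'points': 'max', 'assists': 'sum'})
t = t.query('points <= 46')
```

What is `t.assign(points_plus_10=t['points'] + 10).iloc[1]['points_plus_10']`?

group by team: max(points), sum(assists):
        points  assists
team                   
Eagles      46       35
Hawks       50       41
Lions       27       33
Sharks      50       40
filter rows where points <= 46:
        points  assists
team                   
Eagles      46       35
Lions       27       33
add column points_plus_10 = t['points'] + 10:
        points  assists  points_plus_10
team                                   
Eagles      46       35              56
Lions       27       33              37
Then the value at position 1, column 'points_plus_10': 37

37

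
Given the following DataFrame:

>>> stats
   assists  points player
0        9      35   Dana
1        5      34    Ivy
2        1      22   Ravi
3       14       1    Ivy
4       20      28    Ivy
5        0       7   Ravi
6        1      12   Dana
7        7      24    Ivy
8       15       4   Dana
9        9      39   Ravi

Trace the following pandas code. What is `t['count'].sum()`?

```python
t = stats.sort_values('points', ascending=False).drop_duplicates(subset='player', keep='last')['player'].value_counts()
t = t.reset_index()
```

sort by points descending:
   assists  points player
9        9      39   Ravi
0        9      35   Dana
1        5      34    Ivy
4       20      28    Ivy
7        7      24    Ivy
2        1      22   Ravi
6        1      12   Dana
5        0       7   Ravi
8       15       4   Dana
3       14       1    Ivy
drop duplicate player (keep=last):
   assists  points player
5        0       7   Ravi
8       15       4   Dana
3       14       1    Ivy
value_counts of player:
player
Ravi    1
Dana    1
Ivy     1
Name: count, dtype: int64
reset_index():
  player  count
0   Ravi      1
1   Dana      1
2    Ivy      1
The sum of column 'count' is 3.

3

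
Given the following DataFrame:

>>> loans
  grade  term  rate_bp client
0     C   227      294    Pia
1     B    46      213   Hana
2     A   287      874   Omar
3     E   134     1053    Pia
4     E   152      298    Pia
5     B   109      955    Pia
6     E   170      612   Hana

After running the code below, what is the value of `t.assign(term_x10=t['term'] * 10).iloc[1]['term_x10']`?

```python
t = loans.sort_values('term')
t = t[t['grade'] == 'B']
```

1090

sort by term:
  grade  term  rate_bp client
1     B    46      213   Hana
5     B   109      955    Pia
3     E   134     1053    Pia
4     E   152      298    Pia
6     E   170      612   Hana
0     C   227      294    Pia
2     A   287      874   Omar
filter rows where grade == 'B':
  grade  term  rate_bp client
1     B    46      213   Hana
5     B   109      955    Pia
add column term_x10 = t['term'] * 10:
  grade  term  rate_bp client  term_x10
1     B    46      213   Hana       460
5     B   109      955    Pia      1090
So iloc[1]['term_x10'] = 1090.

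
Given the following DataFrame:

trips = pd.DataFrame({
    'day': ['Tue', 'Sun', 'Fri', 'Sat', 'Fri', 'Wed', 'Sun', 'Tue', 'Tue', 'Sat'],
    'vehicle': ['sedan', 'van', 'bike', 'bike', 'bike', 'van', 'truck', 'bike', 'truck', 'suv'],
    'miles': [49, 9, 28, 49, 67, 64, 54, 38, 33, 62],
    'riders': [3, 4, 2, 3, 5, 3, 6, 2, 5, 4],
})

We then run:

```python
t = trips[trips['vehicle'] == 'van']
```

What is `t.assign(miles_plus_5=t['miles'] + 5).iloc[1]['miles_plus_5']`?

filter rows where vehicle == 'van':
   day vehicle  miles  riders
1  Sun     van      9       4
5  Wed     van     64       3
add column miles_plus_5 = t['miles'] + 5:
   day vehicle  miles  riders  miles_plus_5
1  Sun     van      9       4            14
5  Wed     van     64       3            69
Reading off the value at position 1, column 'miles_plus_5', we get 69.

69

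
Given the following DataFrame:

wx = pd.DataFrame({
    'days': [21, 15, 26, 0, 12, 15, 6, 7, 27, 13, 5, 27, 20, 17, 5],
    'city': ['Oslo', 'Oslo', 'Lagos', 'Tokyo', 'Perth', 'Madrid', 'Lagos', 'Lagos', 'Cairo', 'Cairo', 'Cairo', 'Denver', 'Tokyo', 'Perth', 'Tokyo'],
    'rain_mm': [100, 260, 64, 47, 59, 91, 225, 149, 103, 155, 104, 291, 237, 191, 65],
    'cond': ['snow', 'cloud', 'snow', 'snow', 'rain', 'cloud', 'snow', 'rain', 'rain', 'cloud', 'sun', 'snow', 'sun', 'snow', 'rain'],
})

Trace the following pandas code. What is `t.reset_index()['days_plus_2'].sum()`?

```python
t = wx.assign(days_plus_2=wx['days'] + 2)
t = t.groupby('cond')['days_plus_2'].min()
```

add column days_plus_2 = wx['days'] + 2:
    days    city  rain_mm   cond  days_plus_2
0     21    Oslo      100   snow           23
1     15    Oslo      260  cloud           17
2     26   Lagos       64   snow           28
3      0   Tokyo       47   snow            2
4     12   Perth       59   rain           14
5     15  Madrid       91  cloud           17
6      6   Lagos      225   snow            8
7      7   Lagos      149   rain            9
8     27   Cairo      103   rain           29
9     13   Cairo      155  cloud           15
10     5   Cairo      104    sun            7
11    27  Denver      291   snow           29
12    20   Tokyo      237    sun           22
13    17   Perth      191   snow           19
14     5   Tokyo       65   rain            7
group by cond, min of days_plus_2:
cond
cloud    15
rain      7
snow      2
sun       7
Name: days_plus_2, dtype: int64
reset_index():
    cond  days_plus_2
0  cloud           15
1   rain            7
2   snow            2
3    sun            7
Reading off the sum of column 'days_plus_2', we get 31.

31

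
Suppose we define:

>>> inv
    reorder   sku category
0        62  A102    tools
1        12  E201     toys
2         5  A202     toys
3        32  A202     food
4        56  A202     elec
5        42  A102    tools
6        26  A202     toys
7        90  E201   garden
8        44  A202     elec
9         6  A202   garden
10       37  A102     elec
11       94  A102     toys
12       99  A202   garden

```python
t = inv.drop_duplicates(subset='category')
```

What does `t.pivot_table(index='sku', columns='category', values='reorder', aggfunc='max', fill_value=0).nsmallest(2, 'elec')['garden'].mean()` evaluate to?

drop duplicate category (keep=first):
   reorder   sku category
0       62  A102    tools
1       12  E201     toys
3       32  A202     food
4       56  A202     elec
7       90  E201   garden
pivot: rows=sku, cols=category, max(reorder):
category  elec  food  garden  tools  toys
sku                                      
A102         0     0       0     62     0
A202        56    32       0      0     0
E201         0     0      90      0    12
take 2 rows with smallest elec:
category  elec  food  garden  tools  toys
sku                                      
A102         0     0       0     62     0
E201         0     0      90      0    12

45.0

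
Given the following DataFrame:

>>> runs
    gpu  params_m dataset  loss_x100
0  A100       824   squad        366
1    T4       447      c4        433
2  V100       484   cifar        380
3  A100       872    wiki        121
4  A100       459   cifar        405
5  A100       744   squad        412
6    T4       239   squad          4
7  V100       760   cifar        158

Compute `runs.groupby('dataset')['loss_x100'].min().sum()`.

716

group by dataset, min of loss_x100:
dataset
c4       433
cifar    158
squad      4
wiki     121
Name: loss_x100, dtype: int64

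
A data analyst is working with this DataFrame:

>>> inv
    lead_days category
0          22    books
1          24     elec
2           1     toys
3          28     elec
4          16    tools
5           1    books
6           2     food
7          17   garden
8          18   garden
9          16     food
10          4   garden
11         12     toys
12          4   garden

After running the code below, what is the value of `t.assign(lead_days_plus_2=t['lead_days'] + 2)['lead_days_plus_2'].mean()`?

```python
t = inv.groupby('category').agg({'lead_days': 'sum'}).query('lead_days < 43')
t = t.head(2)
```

group by category, sum of lead_days:
          lead_days
category           
books            23
elec             52
food             18
garden           43
tools            16
toys             13
filter rows where lead_days < 43:
          lead_days
category           
books            23
food             18
tools            16
toys             13
take first 2 rows:
          lead_days
category           
books            23
food             18
add column lead_days_plus_2 = t['lead_days'] + 2:
          lead_days  lead_days_plus_2
category                             
books            23                25
food             18                20

22.5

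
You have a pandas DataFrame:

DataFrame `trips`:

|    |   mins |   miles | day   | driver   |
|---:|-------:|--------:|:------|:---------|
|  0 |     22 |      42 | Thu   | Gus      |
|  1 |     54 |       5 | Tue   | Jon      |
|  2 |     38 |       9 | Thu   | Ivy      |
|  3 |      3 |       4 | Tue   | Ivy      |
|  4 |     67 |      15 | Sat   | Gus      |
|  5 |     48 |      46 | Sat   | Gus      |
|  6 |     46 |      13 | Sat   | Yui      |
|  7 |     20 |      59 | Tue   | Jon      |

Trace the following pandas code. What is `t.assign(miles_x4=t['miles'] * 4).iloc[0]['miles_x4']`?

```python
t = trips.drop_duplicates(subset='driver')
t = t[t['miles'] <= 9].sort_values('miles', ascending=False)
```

36

drop duplicate driver (keep=first):
   mins  miles  day driver
0    22     42  Thu    Gus
1    54      5  Tue    Jon
2    38      9  Thu    Ivy
6    46     13  Sat    Yui
filter rows where miles <= 9:
   mins  miles  day driver
1    54      5  Tue    Jon
2    38      9  Thu    Ivy
sort by miles descending:
   mins  miles  day driver
2    38      9  Thu    Ivy
1    54      5  Tue    Jon
add column miles_x4 = t['miles'] * 4:
   mins  miles  day driver  miles_x4
2    38      9  Thu    Ivy        36
1    54      5  Tue    Jon        20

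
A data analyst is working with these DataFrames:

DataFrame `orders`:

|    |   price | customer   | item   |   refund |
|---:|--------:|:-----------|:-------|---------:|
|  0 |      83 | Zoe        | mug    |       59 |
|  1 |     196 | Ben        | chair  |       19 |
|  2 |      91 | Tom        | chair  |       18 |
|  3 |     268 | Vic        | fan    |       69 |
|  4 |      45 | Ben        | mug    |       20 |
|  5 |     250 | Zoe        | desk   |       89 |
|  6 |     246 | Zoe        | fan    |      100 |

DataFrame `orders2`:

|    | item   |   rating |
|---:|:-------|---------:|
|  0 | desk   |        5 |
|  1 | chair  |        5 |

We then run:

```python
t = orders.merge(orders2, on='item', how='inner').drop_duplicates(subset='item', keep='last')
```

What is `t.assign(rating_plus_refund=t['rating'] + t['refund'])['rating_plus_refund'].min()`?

23

merge on 'item' (how='inner') → 3 rows:
   price customer   item  refund  rating
0    196      Ben  chair      19       5
1     91      Tom  chair      18       5
2    250      Zoe   desk      89       5
drop duplicate item (keep=last):
   price customer   item  refund  rating
1     91      Tom  chair      18       5
2    250      Zoe   desk      89       5
add column rating_plus_refund = t['rating'] + t['refund']:
   price customer   item  refund  rating  rating_plus_refund
1     91      Tom  chair      18       5                  23
2    250      Zoe   desk      89       5                  94
The min of column 'rating_plus_refund' is 23.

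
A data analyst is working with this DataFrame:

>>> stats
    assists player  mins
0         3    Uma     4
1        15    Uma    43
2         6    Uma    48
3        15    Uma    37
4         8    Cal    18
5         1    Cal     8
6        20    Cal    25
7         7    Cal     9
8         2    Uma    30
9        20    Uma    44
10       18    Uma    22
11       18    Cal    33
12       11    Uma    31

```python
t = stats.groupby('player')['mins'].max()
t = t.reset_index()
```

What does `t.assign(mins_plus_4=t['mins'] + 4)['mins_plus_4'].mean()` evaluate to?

group by player, max of mins:
player
Cal    33
Uma    48
Name: mins, dtype: int64
reset_index():
  player  mins
0    Cal    33
1    Uma    48
add column mins_plus_4 = t['mins'] + 4:
  player  mins  mins_plus_4
0    Cal    33           37
1    Uma    48           52

44.5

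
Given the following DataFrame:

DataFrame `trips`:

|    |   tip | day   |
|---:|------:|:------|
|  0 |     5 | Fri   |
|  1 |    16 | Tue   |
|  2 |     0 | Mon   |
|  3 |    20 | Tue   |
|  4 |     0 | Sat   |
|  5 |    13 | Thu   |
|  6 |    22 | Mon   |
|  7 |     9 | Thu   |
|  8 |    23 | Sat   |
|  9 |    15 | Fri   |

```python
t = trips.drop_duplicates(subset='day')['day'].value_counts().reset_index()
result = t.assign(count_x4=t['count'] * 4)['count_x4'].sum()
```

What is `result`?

20

drop duplicate day (keep=first):
   tip  day
0    5  Fri
1   16  Tue
2    0  Mon
4    0  Sat
5   13  Thu
value_counts of day:
day
Fri    1
Tue    1
Mon    1
Sat    1
Thu    1
Name: count, dtype: int64
reset_index():
   day  count
0  Fri      1
1  Tue      1
2  Mon      1
3  Sat      1
4  Thu      1
add column count_x4 = t['count'] * 4:
   day  count  count_x4
0  Fri      1         4
1  Tue      1         4
2  Mon      1         4
3  Sat      1         4
4  Thu      1         4
So sum() = 20.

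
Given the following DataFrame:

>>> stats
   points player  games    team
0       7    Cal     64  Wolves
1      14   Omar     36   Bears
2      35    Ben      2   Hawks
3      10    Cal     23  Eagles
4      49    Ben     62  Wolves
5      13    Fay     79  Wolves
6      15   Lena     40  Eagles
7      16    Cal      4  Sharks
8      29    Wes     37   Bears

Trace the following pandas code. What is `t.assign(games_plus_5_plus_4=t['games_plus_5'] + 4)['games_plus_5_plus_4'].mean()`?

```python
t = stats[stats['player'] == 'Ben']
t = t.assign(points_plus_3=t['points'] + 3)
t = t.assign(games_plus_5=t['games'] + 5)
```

41.0

filter rows where player == 'Ben':
   points player  games    team
2      35    Ben      2   Hawks
4      49    Ben     62  Wolves
add column points_plus_3 = t['points'] + 3:
   points player  games    team  points_plus_3
2      35    Ben      2   Hawks             38
4      49    Ben     62  Wolves             52
add column games_plus_5 = t['games'] + 5:
   points player  games    team  points_plus_3  games_plus_5
2      35    Ben      2   Hawks             38             7
4      49    Ben     62  Wolves             52            67
add column games_plus_5_plus_4 = t['games_plus_5'] + 4:
   points player  games    team  points_plus_3  games_plus_5  games_plus_5_plus_4
2      35    Ben      2   Hawks             38             7                   11
4      49    Ben     62  Wolves             52            67                   71
Finally, mean of column 'games_plus_5_plus_4' = 41.0.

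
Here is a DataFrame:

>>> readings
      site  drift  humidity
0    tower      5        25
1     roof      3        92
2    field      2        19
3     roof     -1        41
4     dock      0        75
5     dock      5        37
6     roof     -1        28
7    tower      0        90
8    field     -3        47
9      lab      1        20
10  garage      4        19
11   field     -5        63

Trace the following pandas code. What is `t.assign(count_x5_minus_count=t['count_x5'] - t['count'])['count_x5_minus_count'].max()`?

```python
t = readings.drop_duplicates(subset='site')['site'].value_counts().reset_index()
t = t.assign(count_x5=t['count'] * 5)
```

drop duplicate site (keep=first):
      site  drift  humidity
0    tower      5        25
1     roof      3        92
2    field      2        19
4     dock      0        75
9      lab      1        20
10  garage      4        19
value_counts of site:
site
tower     1
roof      1
field     1
dock      1
lab       1
garage    1
Name: count, dtype: int64
reset_index():
     site  count
0   tower      1
1    roof      1
2   field      1
3    dock      1
4     lab      1
5  garage      1
add column count_x5 = t['count'] * 5:
     site  count  count_x5
0   tower      1         5
1    roof      1         5
2   field      1         5
3    dock      1         5
4     lab      1         5
5  garage      1         5
add column count_x5_minus_count = t['count_x5'] - t['count']:
     site  count  count_x5  count_x5_minus_count
0   tower      1         5                     4
1    roof      1         5                     4
2   field      1         5                     4
3    dock      1         5                     4
4     lab      1         5                     4
5  garage      1         5                     4

4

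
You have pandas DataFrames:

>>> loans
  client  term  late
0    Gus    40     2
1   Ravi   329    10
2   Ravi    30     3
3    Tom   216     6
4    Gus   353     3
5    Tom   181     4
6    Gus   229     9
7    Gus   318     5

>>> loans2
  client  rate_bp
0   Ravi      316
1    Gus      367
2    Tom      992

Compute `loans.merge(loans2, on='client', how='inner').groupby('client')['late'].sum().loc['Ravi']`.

13

merge on 'client' (how='inner') → 8 rows:
  client  term  late  rate_bp
0    Gus    40     2      367
1   Ravi   329    10      316
2   Ravi    30     3      316
3    Tom   216     6      992
4    Gus   353     3      367
5    Tom   181     4      992
6    Gus   229     9      367
7    Gus   318     5      367
group by client, sum of late:
client
Gus     19
Ravi    13
Tom     10
Name: late, dtype: int64
So loc['Ravi'] = 13.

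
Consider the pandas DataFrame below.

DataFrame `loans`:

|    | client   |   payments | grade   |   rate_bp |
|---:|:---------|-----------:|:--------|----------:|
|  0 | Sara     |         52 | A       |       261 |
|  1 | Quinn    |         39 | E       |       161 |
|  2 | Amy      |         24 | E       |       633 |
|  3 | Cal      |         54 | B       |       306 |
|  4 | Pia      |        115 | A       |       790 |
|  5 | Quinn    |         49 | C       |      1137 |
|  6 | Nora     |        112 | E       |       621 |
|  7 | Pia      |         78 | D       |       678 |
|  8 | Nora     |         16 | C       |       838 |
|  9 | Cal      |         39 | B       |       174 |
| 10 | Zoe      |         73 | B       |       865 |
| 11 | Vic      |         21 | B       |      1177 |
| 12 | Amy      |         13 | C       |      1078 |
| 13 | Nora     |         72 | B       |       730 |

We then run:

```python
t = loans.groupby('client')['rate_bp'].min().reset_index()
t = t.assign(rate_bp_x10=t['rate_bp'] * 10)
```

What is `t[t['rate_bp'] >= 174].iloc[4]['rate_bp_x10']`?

group by client, min of rate_bp:
client
Amy       633
Cal       174
Nora      621
Pia       678
Quinn     161
Sara      261
Vic      1177
Zoe       865
Name: rate_bp, dtype: int64
reset_index():
  client  rate_bp
0    Amy      633
1    Cal      174
2   Nora      621
3    Pia      678
4  Quinn      161
5   Sara      261
6    Vic     1177
7    Zoe      865
add column rate_bp_x10 = t['rate_bp'] * 10:
  client  rate_bp  rate_bp_x10
0    Amy      633         6330
1    Cal      174         1740
2   Nora      621         6210
3    Pia      678         6780
4  Quinn      161         1610
5   Sara      261         2610
6    Vic     1177        11770
7    Zoe      865         8650
filter rows where rate_bp >= 174:
  client  rate_bp  rate_bp_x10
0    Amy      633         6330
1    Cal      174         1740
2   Nora      621         6210
3    Pia      678         6780
5   Sara      261         2610
6    Vic     1177        11770
7    Zoe      865         8650
The value at position 4, column 'rate_bp_x10' is 2610.

2610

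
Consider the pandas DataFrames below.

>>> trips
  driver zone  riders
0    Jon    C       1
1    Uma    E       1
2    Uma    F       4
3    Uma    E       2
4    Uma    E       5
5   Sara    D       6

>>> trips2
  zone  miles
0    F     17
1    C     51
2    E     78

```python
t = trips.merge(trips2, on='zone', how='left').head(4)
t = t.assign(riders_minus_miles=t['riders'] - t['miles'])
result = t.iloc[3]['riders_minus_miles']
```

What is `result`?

merge on 'zone' (how='left') → 6 rows:
  driver zone  riders  miles
0    Jon    C       1   51.0
1    Uma    E       1   78.0
2    Uma    F       4   17.0
3    Uma    E       2   78.0
4    Uma    E       5   78.0
5   Sara    D       6    NaN
take first 4 rows:
  driver zone  riders  miles
0    Jon    C       1   51.0
1    Uma    E       1   78.0
2    Uma    F       4   17.0
3    Uma    E       2   78.0
add column riders_minus_miles = t['riders'] - t['miles']:
  driver zone  riders  miles  riders_minus_miles
0    Jon    C       1   51.0               -50.0
1    Uma    E       1   78.0               -77.0
2    Uma    F       4   17.0               -13.0
3    Uma    E       2   78.0               -76.0
So iloc[3]['riders_minus_miles'] = -76.0.

-76.0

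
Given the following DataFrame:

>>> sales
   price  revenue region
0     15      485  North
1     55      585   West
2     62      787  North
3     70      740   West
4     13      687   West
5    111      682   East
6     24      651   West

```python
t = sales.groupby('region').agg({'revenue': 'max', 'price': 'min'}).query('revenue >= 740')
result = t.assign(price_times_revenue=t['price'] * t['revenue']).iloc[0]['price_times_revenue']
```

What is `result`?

group by region: max(revenue), min(price):
        revenue  price
region                
East        682    111
North       787     15
West        740     13
filter rows where revenue >= 740:
        revenue  price
region                
North       787     15
West        740     13
add column price_times_revenue = t['price'] * t['revenue']:
        revenue  price  price_times_revenue
region                                     
North       787     15                11805
West        740     13                 9620
Then the value at position 0, column 'price_times_revenue': 11805

11805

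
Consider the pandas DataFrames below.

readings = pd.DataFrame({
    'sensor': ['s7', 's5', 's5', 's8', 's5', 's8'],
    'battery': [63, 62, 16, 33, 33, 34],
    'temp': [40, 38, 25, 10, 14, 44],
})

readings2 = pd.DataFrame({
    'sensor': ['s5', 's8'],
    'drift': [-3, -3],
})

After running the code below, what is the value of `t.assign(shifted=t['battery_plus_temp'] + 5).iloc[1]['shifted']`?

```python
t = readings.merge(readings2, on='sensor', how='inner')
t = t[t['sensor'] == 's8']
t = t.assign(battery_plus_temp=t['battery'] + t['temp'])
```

merge on 'sensor' (how='inner') → 5 rows:
  sensor  battery  temp  drift
0     s5       62    38     -3
1     s5       16    25     -3
2     s8       33    10     -3
3     s5       33    14     -3
4     s8       34    44     -3
filter rows where sensor == 's8':
  sensor  battery  temp  drift
2     s8       33    10     -3
4     s8       34    44     -3
add column battery_plus_temp = t['battery'] + t['temp']:
  sensor  battery  temp  drift  battery_plus_temp
2     s8       33    10     -3                 43
4     s8       34    44     -3                 78
add column shifted = t['battery_plus_temp'] + 5:
  sensor  battery  temp  drift  battery_plus_temp  shifted
2     s8       33    10     -3                 43       48
4     s8       34    44     -3                 78       83

83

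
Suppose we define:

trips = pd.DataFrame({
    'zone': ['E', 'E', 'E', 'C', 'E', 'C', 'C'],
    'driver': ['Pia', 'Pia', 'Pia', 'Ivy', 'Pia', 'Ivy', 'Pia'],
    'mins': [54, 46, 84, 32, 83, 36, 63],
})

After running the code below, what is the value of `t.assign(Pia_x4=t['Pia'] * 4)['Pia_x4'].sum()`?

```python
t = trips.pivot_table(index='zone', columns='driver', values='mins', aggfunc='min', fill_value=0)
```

pivot: rows=zone, cols=driver, min(mins):
driver  Ivy  Pia
zone            
C        32   63
E         0   46
add column Pia_x4 = t['Pia'] * 4:
driver  Ivy  Pia  Pia_x4
zone                    
C        32   63     252
E         0   46     184
So sum() = 436.

436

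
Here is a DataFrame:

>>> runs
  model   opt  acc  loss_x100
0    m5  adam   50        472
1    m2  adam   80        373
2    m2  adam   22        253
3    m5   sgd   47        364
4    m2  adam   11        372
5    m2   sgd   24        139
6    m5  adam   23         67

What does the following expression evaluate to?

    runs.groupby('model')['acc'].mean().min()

34.25

group by model, mean of acc:
model
m2    34.25
m5    40.00
Name: acc, dtype: float64
So min() = 34.25.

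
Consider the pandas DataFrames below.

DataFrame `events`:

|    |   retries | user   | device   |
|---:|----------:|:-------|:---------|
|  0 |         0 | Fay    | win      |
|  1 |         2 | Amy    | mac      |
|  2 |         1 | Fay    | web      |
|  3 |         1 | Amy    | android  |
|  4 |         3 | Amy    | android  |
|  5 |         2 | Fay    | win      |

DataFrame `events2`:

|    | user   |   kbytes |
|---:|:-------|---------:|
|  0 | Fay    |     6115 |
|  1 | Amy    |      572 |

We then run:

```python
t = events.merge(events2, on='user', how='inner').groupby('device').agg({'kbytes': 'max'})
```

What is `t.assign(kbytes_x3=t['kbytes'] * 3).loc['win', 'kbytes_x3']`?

18345

merge on 'user' (how='inner') → 6 rows:
   retries user   device  kbytes
0        0  Fay      win    6115
1        2  Amy      mac     572
2        1  Fay      web    6115
3        1  Amy  android     572
4        3  Amy  android     572
5        2  Fay      win    6115
group by device, max of kbytes:
         kbytes
device         
android     572
mac         572
web        6115
win        6115
add column kbytes_x3 = t['kbytes'] * 3:
         kbytes  kbytes_x3
device                    
android     572       1716
mac         572       1716
web        6115      18345
win        6115      18345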